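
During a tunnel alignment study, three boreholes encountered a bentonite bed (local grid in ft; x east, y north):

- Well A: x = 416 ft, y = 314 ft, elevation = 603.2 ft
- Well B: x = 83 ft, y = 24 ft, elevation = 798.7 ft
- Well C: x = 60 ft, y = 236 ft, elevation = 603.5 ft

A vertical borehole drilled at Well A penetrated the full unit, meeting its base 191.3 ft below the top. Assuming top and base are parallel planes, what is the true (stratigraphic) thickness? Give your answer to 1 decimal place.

Let the plane be z = a·x + b·y + c.
Well B−Well A: −333a − 290b = 195.5;  Well C−Well A: −356a − 78b = 0.3.
Solving gives a = 0.19623, b = −0.89947.
|∇z| = √(a²+b²) = 0.92062, so dip δ = arctan(0.92062) = 42.63°.
True thickness = vertical thickness × cos δ = 191.3 × cos 42.63° = 140.7 ft.

140.7 ft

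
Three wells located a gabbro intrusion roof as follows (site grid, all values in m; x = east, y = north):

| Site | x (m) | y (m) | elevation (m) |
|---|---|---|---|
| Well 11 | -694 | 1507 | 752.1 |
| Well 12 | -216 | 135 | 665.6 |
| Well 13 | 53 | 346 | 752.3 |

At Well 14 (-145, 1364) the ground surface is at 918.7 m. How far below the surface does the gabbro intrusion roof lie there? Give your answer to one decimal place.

68.6 m

Two edge vectors: Well 11→Well 12 = (478, -1372, -86.5), Well 11→Well 13 = (747, -1161, 0.2).
Normal n = (Well 11→Well 12) × (Well 11→Well 13) = (-100700.9, -64711.1, 469926).
So ∂z/∂x = −n_x/n_z = 0.214291 and ∂z/∂y = −n_y/n_z = 0.137705.
Intercept c from Well 11: 752.1 + 148.72 − 207.52 = 693.30.
At (-145, 1364): z_contact = −31.07 + 187.83 + 693.30 = 850.05 m.
Depth below ground = 918.7 − 850.05 = 68.6 m.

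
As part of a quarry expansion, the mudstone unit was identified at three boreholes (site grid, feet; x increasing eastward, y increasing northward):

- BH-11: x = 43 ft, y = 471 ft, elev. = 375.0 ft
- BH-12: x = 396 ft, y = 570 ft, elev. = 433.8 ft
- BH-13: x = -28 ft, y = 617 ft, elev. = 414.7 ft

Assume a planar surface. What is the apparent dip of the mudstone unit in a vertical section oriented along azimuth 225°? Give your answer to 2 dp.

Two edge vectors: BH-11→BH-12 = (353, 99, 58.8), BH-11→BH-13 = (-71, 146, 39.7).
Normal n = (BH-11→BH-12) × (BH-11→BH-13) = (-4654.5, -18188.9, 58567).
So ∂z/∂x = −n_x/n_z = 0.07947 and ∂z/∂y = −n_y/n_z = 0.31057.
Unit vector along 225° is (sin 225°, cos 225°) = (-0.7071, -0.7071).
Slope in that direction = a·(-0.7071) + b·(-0.7071) = −0.27580.
Apparent dip = arctan|0.27580| = 15.42° (true dip is 17.8°, so apparent ≤ true as expected).

15.42°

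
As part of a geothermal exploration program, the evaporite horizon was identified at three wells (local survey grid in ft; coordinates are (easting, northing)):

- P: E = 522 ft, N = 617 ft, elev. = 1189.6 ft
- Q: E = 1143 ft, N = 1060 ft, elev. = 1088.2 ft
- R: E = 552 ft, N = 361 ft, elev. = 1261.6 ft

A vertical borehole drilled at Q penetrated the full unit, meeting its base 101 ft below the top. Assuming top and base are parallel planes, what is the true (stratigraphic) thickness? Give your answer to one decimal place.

Let the plane be z = a·E + b·N + c.
Q−P: 621a + 443b = −101.4;  R−P: 30a − 256b = 72.
Solving gives a = 0.03447, b = −0.27721.
|∇z| = √(a²+b²) = 0.27935, so dip δ = arctan(0.27935) = 15.61°.
True thickness = vertical thickness × cos δ = 101 × cos 15.61° = 97.3 ft.

97.3 ft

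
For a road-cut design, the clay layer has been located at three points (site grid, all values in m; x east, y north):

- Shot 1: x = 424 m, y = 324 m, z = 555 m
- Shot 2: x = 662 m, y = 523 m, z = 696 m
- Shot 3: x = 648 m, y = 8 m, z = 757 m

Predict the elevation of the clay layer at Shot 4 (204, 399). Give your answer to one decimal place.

389.0 m

Let the plane be z = a·x + b·y + c.
Shot 2−Shot 1: 238a + 199b = 141;  Shot 3−Shot 1: 224a − 316b = 202.
Solving gives a = 0.70756, b = −0.13768.
Then c = 555 − a·424 − b·324 = 299.60.
At (204, 399): z = 144.3 − 54.9 + 299.60 = 389.0 m.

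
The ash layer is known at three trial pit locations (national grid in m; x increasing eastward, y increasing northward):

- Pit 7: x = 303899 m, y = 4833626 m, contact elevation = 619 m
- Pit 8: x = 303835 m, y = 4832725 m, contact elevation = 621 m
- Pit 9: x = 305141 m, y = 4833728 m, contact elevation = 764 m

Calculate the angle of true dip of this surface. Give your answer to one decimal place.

Let the plane be z = a·x + b·y + c.
Pit 8−Pit 7: −64a − 901b = 2;  Pit 9−Pit 7: 1242a + 102b = 145.
Solving gives a = 0.11762, b = −0.01057.
Gradient magnitude |∇z| = √(a² + b²) = √(0.01383 + 0.00011) = 0.11809.
True dip = arctan(0.11809) = 6.7°, dipping toward W (azimuth ≈ 275°).

6.7°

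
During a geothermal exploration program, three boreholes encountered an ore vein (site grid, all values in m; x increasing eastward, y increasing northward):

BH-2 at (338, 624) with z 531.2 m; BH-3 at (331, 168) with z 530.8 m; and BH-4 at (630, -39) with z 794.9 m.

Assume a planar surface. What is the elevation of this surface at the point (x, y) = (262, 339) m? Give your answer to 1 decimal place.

468.3 m

Two edge vectors: BH-2→BH-3 = (-7, -456, -0.4), BH-2→BH-4 = (292, -663, 263.7).
Normal n = (BH-2→BH-3) × (BH-2→BH-4) = (-120512.4, 1729.1, 137793).
So ∂z/∂x = −n_x/n_z = 0.87459 and ∂z/∂y = −n_y/n_z = −0.01255.
Intercept c from BH-2: 531.2 − 295.61 + 7.83 = 243.42.
At (262, 339): z = 229.1 − 4.3 + 243.42 = 468.3 m.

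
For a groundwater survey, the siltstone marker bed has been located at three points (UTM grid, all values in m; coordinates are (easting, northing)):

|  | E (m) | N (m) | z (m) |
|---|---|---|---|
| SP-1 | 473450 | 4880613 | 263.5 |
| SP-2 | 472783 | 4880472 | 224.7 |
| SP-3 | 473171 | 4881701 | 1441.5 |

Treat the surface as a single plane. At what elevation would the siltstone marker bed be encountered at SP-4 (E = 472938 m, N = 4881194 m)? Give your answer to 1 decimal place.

Let the plane be z = a·E + b·N + c.
SP-2−SP-1: −667a − 141b = −38.8;  SP-3−SP-1: −279a + 1088b = 1178.
Solving gives a = −0.161931938, b = 1.041195762.
Then c = 263.5 − a·473450 − b·4880613 = −5004743.40.
At (472938, 4881194): z = −76583.8 + 5082278.5 − 5004743.40 = 951.3 m.

951.3 m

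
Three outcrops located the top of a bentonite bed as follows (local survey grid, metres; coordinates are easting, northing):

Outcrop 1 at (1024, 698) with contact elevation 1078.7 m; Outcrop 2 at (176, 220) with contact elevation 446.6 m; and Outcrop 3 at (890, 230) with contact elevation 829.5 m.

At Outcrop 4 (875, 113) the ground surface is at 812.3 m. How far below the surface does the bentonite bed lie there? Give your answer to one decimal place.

Two edge vectors: Outcrop 1→Outcrop 2 = (-848, -478, -632.1), Outcrop 1→Outcrop 3 = (-134, -468, -249.2).
Normal n = (Outcrop 1→Outcrop 2) × (Outcrop 1→Outcrop 3) = (-176705.2, -126620.2, 332812).
So ∂z/∂easting = −n_x/n_z = 0.530946 and ∂z/∂northing = −n_y/n_z = 0.380456.
Intercept c from Outcrop 1: 1078.7 − 543.69 − 265.56 = 269.45.
At (875, 113): z_contact = 464.58 + 42.99 + 269.45 = 777.02 m.
Depth below ground = 812.3 − 777.02 = 35.3 m.

35.3 m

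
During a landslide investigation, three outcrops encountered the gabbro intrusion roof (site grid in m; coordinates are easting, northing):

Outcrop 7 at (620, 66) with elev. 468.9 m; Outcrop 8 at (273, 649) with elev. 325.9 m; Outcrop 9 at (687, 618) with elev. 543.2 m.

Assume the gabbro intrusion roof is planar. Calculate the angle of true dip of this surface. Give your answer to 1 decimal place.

Two edge vectors: Outcrop 7→Outcrop 8 = (-347, 583, -143), Outcrop 7→Outcrop 9 = (67, 552, 74.3).
Normal n = (Outcrop 7→Outcrop 8) × (Outcrop 7→Outcrop 9) = (122252.9, 16201.1, -230605).
So ∂z/∂easting = −n_x/n_z = 0.53014 and ∂z/∂northing = −n_y/n_z = 0.07025.
Gradient magnitude |∇z| = √(a² + b²) = √(0.28105 + 0.00494) = 0.53477.
True dip = arctan(0.53477) = 28.1°, dipping toward W (azimuth ≈ 262°).

28.1°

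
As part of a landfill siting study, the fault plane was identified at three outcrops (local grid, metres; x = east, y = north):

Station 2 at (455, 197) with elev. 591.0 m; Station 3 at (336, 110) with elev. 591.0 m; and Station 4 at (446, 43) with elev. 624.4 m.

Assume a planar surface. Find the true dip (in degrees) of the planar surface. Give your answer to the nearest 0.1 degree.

Let the plane be z = a·x + b·y + c.
Station 3−Station 2: −119a − 87b = 0;  Station 4−Station 2: −9a − 154b = 33.4.
Solving gives a = 0.16564, b = −0.22656.
Gradient magnitude |∇z| = √(a² + b²) = √(0.02744 + 0.05133) = 0.28065.
True dip = arctan(0.28065) = 15.7°, dipping toward NW (azimuth ≈ 324°).

15.7°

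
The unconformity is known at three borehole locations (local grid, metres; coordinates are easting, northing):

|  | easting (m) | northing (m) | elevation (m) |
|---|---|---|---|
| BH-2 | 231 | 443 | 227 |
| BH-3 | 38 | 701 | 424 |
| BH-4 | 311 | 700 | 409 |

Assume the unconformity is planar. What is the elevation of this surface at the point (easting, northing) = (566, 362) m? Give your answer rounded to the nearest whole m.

Two edge vectors: BH-2→BH-3 = (-193, 258, 197), BH-2→BH-4 = (80, 257, 182).
Normal n = (BH-2→BH-3) × (BH-2→BH-4) = (-3673, 50886, -70241).
So ∂z/∂easting = −n_x/n_z = −0.05229 and ∂z/∂northing = −n_y/n_z = 0.72445.
Intercept c from BH-2: 227 + 12.08 − 320.93 = −81.85.
At (566, 362): z = −29.6 + 262.3 − 81.85 = 150.8 m.

151 m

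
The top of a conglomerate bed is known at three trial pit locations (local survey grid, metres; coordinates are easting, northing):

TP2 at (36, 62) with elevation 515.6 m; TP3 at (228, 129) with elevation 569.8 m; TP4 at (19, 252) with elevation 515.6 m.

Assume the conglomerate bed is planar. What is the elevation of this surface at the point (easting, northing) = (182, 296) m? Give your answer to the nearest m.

Let the plane be z = a·easting + b·northing + c.
TP3−TP2: 192a + 67b = 54.2;  TP4−TP2: −17a + 190b = 0.
Solving gives a = 0.27374, b = 0.02449.
Then c = 515.6 − a·36 − b·62 = 504.23.
At (182, 296): z = 49.8 + 7.2 + 504.23 = 561.3 m.

561 m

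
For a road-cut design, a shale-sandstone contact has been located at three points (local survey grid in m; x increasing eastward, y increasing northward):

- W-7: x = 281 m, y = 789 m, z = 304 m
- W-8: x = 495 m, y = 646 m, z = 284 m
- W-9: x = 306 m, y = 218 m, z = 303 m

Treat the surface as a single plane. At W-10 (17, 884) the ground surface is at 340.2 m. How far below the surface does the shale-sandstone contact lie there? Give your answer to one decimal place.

Two edge vectors: W-7→W-8 = (214, -143, -20), W-7→W-9 = (25, -571, -1).
Normal n = (W-7→W-8) × (W-7→W-9) = (-11277, -286, -118619).
So ∂z/∂x = −n_x/n_z = −0.09507 and ∂z/∂y = −n_y/n_z = −0.00241.
Intercept c from W-7: 304 + 26.71 + 1.90 = 332.62.
At (17, 884): z_contact = −1.62 − 2.13 + 332.62 = 328.87 m.
Depth below ground = 340.2 − 328.87 = 11.3 m.

11.3 m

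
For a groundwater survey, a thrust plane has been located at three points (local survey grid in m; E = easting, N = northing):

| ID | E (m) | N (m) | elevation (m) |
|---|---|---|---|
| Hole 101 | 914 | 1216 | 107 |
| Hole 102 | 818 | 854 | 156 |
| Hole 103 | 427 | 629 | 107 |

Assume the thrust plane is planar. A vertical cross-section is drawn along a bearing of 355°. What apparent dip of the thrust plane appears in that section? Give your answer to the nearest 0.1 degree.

Two edge vectors: Hole 101→Hole 102 = (-96, -362, 49), Hole 101→Hole 103 = (-487, -587, 0).
Normal n = (Hole 101→Hole 102) × (Hole 101→Hole 103) = (28763, -23863, -119942).
So ∂z/∂E = −n_x/n_z = 0.23981 and ∂z/∂N = −n_y/n_z = −0.19895.
Unit vector along 355° is (sin 355°, cos 355°) = (-0.0872, 0.9962).
Slope in that direction = a·(-0.0872) + b·(0.9962) = −0.21910.
Apparent dip = arctan|0.21910| = 12.4° (true dip is 17.3°, so apparent ≤ true as expected).

12.4°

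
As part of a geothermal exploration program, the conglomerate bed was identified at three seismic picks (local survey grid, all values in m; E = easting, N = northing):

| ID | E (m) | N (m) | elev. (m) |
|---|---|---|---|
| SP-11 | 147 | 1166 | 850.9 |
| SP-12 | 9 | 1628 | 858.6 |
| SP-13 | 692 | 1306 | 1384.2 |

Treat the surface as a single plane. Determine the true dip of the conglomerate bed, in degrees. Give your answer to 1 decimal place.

43.5°

Two edge vectors: SP-11→SP-12 = (-138, 462, 7.7), SP-11→SP-13 = (545, 140, 533.3).
Normal n = (SP-11→SP-12) × (SP-11→SP-13) = (245306.6, 77791.9, -271110).
So ∂z/∂E = −n_x/n_z = 0.90482 and ∂z/∂N = −n_y/n_z = 0.28694.
Gradient magnitude |∇z| = √(a² + b²) = √(0.81870 + 0.08233) = 0.94923.
True dip = arctan(0.94923) = 43.5°, dipping toward WSW (azimuth ≈ 252°).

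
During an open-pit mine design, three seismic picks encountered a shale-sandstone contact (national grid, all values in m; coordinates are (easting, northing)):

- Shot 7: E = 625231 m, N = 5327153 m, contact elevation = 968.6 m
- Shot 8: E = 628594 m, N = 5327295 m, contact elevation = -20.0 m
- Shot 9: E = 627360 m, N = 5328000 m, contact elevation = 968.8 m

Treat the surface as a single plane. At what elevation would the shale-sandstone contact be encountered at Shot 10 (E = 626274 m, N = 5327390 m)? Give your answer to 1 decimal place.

821.6 m

Let the plane be z = a·E + b·N + c.
Shot 8−Shot 7: 3363a + 142b = −988.6;  Shot 9−Shot 7: 2129a + 847b = 0.2.
Solving gives a = −0.328878857, b = 0.826898568.
Then c = 968.6 − a·625231 − b·5327153 = −4198421.33.
At (626274, 5327390): z = −205968.3 + 4405211.2 − 4198421.33 = 821.6 m.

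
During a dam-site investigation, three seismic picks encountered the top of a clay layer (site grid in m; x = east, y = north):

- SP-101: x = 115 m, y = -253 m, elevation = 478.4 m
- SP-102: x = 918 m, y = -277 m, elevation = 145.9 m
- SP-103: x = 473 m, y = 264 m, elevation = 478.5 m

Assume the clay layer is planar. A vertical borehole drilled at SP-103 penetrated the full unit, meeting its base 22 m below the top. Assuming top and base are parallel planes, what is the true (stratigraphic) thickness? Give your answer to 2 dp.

19.73 m

Let the plane be z = a·x + b·y + c.
SP-102−SP-101: 803a − 24b = −332.5;  SP-103−SP-101: 358a + 517b = 0.1.
Solving gives a = −0.40567, b = 0.28110.
|∇z| = √(a²+b²) = 0.49355, so dip δ = arctan(0.49355) = 26.27°.
True thickness = vertical thickness × cos δ = 22 × cos 26.27° = 19.73 m.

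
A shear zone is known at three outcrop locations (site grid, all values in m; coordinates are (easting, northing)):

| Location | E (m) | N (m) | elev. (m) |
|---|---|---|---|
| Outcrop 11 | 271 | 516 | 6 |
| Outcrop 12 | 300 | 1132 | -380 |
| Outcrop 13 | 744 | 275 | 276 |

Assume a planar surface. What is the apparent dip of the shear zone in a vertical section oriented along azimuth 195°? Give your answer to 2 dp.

28.94°

Let the plane be z = a·E + b·N + c.
Outcrop 12−Outcrop 11: 29a + 616b = −386;  Outcrop 13−Outcrop 11: 473a − 241b = 270.
Solving gives a = 0.24566, b = −0.63819.
Unit vector along 195° is (sin 195°, cos 195°) = (-0.2588, -0.9659).
Slope in that direction = a·(-0.2588) + b·(-0.9659) = 0.55286.
Apparent dip = arctan|0.55286| = 28.94° (true dip is 34.4°, so apparent ≤ true as expected).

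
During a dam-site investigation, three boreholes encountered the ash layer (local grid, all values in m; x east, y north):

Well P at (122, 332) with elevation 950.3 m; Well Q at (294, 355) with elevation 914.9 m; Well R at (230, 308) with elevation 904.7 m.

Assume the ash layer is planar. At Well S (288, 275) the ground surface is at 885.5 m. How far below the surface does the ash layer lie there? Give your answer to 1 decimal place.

17.5 m

Two edge vectors: Well P→Well Q = (172, 23, -35.4), Well P→Well R = (108, -24, -45.6).
Normal n = (Well P→Well Q) × (Well P→Well R) = (-1898.4, 4020, -6612).
So ∂z/∂x = −n_x/n_z = −0.28711 and ∂z/∂y = −n_y/n_z = 0.60799.
Intercept c from Well P: 950.3 + 35.03 − 201.85 = 783.48.
At (288, 275): z_contact = −82.69 + 167.20 + 783.48 = 867.98 m.
Depth below ground = 885.5 − 867.98 = 17.5 m.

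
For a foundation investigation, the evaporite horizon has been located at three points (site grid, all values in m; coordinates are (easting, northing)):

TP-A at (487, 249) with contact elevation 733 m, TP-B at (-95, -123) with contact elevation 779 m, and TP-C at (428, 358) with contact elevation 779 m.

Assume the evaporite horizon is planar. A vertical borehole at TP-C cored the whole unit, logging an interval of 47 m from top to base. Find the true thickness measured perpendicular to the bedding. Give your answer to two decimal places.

43.89 m

Two edge vectors: TP-A→TP-B = (-582, -372, 46), TP-A→TP-C = (-59, 109, 46).
Normal n = (TP-A→TP-B) × (TP-A→TP-C) = (-22126, 24058, -85386).
So ∂z/∂E = −n_x/n_z = −0.25913 and ∂z/∂N = −n_y/n_z = 0.28176.
|∇z| = √(a²+b²) = 0.38280, so dip δ = arctan(0.38280) = 20.95°.
True thickness = vertical thickness × cos δ = 47 × cos 20.95° = 43.89 m.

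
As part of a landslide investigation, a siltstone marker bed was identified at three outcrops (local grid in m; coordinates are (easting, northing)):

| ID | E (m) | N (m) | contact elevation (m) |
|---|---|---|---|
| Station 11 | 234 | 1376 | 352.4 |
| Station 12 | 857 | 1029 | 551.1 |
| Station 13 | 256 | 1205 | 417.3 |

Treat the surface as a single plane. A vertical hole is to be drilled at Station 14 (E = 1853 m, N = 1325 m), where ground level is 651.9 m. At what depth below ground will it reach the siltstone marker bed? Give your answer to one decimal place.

93.3 m

Two edge vectors: Station 11→Station 12 = (623, -347, 198.7), Station 11→Station 13 = (22, -171, 64.9).
Normal n = (Station 11→Station 12) × (Station 11→Station 13) = (11457.4, -36061.3, -98899).
So ∂z/∂E = −n_x/n_z = 0.115850 and ∂z/∂N = −n_y/n_z = −0.364628.
Intercept c from Station 11: 352.4 − 27.11 + 501.73 = 827.02.
At (1853, 1325): z_contact = 214.67 − 483.13 + 827.02 = 558.56 m.
Depth below ground = 651.9 − 558.56 = 93.3 m.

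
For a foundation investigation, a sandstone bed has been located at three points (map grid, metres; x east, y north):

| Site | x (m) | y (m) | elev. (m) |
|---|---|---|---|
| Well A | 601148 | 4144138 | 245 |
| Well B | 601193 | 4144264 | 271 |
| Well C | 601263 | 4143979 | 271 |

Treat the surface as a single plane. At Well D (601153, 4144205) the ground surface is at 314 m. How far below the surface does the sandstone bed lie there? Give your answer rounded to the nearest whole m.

Let the plane be z = a·x + b·y + c.
Well B−Well A: 45a + 126b = 26;  Well C−Well A: 115a − 159b = 26.
Solving gives a = 0.34234234, b = 0.08408408.
Then c = 245 − a·601148 − b·4144138 = −554009.46.
At (601153, 4144205): z_contact = 205800.1 + 348461.7 − 554009.46 = 252.3 m.
Depth below ground = 314 − 252.3 = 62 m.

62 m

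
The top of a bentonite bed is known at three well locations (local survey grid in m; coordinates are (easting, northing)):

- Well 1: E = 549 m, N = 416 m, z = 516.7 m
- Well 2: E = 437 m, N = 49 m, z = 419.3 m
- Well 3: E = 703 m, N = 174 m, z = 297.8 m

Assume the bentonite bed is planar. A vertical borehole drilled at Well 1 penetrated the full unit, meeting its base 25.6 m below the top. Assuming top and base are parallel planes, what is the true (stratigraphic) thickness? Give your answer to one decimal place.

19.7 m

Two edge vectors: Well 1→Well 2 = (-112, -367, -97.4), Well 1→Well 3 = (154, -242, -218.9).
Normal n = (Well 1→Well 2) × (Well 1→Well 3) = (56765.5, -39516.4, 83622).
So ∂z/∂E = −n_x/n_z = −0.67883 and ∂z/∂N = −n_y/n_z = 0.47256.
|∇z| = √(a²+b²) = 0.82712, so dip δ = arctan(0.82712) = 39.59°.
True thickness = vertical thickness × cos δ = 25.6 × cos 39.59° = 19.7 m.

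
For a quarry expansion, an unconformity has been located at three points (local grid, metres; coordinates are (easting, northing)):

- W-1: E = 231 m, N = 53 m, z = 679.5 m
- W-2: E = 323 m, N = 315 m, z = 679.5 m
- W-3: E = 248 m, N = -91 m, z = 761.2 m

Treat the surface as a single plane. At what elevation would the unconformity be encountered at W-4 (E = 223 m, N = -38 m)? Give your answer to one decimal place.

708.5 m

Two edge vectors: W-1→W-2 = (92, 262, 0), W-1→W-3 = (17, -144, 81.7).
Normal n = (W-1→W-2) × (W-1→W-3) = (21405.4, -7516.4, -17702).
So ∂z/∂E = −n_x/n_z = 1.20921 and ∂z/∂N = −n_y/n_z = −0.42461.
Intercept c from W-1: 679.5 − 279.33 + 22.50 = 422.68.
At (223, -38): z = 269.7 + 16.1 + 422.68 = 708.5 m.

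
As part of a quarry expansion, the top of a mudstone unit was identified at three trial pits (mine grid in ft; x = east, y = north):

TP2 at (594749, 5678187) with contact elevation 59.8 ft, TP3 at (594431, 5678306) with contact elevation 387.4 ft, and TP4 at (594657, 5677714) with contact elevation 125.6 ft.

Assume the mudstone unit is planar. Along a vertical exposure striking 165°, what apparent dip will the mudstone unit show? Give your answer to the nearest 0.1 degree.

Two edge vectors: TP2→TP3 = (-318, 119, 327.6), TP2→TP4 = (-92, -473, 65.8).
Normal n = (TP2→TP3) × (TP2→TP4) = (162785, -9214.8, 161362).
So ∂z/∂x = −n_x/n_z = −1.00882 and ∂z/∂y = −n_y/n_z = 0.05711.
Unit vector along 165° is (sin 165°, cos 165°) = (0.2588, -0.9659).
Slope in that direction = a·(0.2588) + b·(-0.9659) = −0.31626.
Apparent dip = arctan|0.31626| = 17.6° (true dip is 45.3°, so apparent ≤ true as expected).

17.6°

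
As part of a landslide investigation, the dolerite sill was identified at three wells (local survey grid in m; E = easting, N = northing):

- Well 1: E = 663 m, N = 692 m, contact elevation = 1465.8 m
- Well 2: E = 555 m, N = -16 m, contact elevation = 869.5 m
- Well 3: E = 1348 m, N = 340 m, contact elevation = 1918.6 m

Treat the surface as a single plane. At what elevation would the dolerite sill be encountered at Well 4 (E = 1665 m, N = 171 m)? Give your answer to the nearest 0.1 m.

Two edge vectors: Well 1→Well 2 = (-108, -708, -596.3), Well 1→Well 3 = (685, -352, 452.8).
Normal n = (Well 1→Well 2) × (Well 1→Well 3) = (-530480, -359563.1, 522996).
So ∂z/∂E = −n_x/n_z = 1.014310 and ∂z/∂N = −n_y/n_z = 0.687506.
Intercept c from Well 1: 1465.8 − 672.49 − 475.75 = 317.56.
At (1665, 171): z = 1688.8 + 117.6 + 317.56 = 2123.9 m.

2123.9 m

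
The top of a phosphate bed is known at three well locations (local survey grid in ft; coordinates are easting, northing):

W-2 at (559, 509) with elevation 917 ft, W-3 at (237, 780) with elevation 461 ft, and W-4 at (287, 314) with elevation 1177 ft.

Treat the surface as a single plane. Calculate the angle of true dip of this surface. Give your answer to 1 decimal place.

56.8°

Two edge vectors: W-2→W-3 = (-322, 271, -456), W-2→W-4 = (-272, -195, 260).
Normal n = (W-2→W-3) × (W-2→W-4) = (-18460, 207752, 136502).
So ∂z/∂easting = −n_x/n_z = 0.13524 and ∂z/∂northing = −n_y/n_z = −1.52197.
Gradient magnitude |∇z| = √(a² + b²) = √(0.01829 + 2.31639) = 1.52797.
True dip = arctan(1.52797) = 56.8°, dipping toward N (azimuth ≈ 355°).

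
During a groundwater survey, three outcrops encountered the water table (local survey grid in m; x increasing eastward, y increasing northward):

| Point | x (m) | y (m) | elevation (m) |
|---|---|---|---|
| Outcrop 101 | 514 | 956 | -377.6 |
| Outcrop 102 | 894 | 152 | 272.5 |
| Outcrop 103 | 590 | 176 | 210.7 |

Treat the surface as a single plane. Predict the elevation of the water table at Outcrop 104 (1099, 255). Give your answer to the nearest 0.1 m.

226.0 m

Let the plane be z = a·x + b·y + c.
Outcrop 102−Outcrop 101: 380a − 804b = 650.1;  Outcrop 103−Outcrop 101: 76a − 780b = 588.3.
Solving gives a = 0.144859, b = −0.740116.
Then c = -377.6 − a·514 − b·956 = 255.49.
At (1099, 255): z = 159.2 − 188.7 + 255.49 = 226.0 m.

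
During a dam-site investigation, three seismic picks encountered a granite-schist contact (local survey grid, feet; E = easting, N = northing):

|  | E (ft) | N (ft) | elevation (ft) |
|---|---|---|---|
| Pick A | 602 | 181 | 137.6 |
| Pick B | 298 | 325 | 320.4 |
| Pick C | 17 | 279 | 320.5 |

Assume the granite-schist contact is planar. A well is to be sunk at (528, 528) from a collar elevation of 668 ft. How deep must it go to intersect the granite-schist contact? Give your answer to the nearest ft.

Two edge vectors: Pick A→Pick B = (-304, 144, 182.8), Pick A→Pick C = (-585, 98, 182.9).
Normal n = (Pick A→Pick B) × (Pick A→Pick C) = (8423.2, -51336.4, 54448).
So ∂z/∂E = −n_x/n_z = −0.15470 and ∂z/∂N = −n_y/n_z = 0.94285.
Intercept c from Pick A: 137.6 + 93.13 − 170.66 = 60.07.
At (528, 528): z_contact = −81.7 + 497.8 + 60.07 = 476.2 ft.
Depth below ground = 668 − 476.2 = 192 ft.

192 ft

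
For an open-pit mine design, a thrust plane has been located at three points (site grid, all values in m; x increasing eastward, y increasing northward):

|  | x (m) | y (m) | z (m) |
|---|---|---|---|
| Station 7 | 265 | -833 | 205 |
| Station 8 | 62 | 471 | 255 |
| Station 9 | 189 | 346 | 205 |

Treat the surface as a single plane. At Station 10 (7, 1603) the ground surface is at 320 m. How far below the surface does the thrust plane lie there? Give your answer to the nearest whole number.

73 m

Two edge vectors: Station 7→Station 8 = (-203, 1304, 50), Station 7→Station 9 = (-76, 1179, 0).
Normal n = (Station 7→Station 8) × (Station 7→Station 9) = (-58950, -3800, -140233).
So ∂z/∂x = −n_x/n_z = −0.42037 and ∂z/∂y = −n_y/n_z = −0.02710.
Intercept c from Station 7: 205 + 111.40 − 22.57 = 293.83.
At (7, 1603): z_contact = −2.9 − 43.4 + 293.83 = 247.4 m.
Depth below ground = 320 − 247.4 = 73 m.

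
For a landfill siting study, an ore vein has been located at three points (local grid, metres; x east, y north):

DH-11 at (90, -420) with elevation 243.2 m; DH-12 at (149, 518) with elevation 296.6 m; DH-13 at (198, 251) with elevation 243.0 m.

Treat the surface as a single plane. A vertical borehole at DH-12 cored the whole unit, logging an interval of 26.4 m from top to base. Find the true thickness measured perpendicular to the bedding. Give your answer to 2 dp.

Two edge vectors: DH-11→DH-12 = (59, 938, 53.4), DH-11→DH-13 = (108, 671, -0.2).
Normal n = (DH-11→DH-12) × (DH-11→DH-13) = (-36019, 5779, -61715).
So ∂z/∂x = −n_x/n_z = −0.58363 and ∂z/∂y = −n_y/n_z = 0.09364.
|∇z| = √(a²+b²) = 0.59110, so dip δ = arctan(0.59110) = 30.59°.
True thickness = vertical thickness × cos δ = 26.4 × cos 30.59° = 22.73 m.

22.73 m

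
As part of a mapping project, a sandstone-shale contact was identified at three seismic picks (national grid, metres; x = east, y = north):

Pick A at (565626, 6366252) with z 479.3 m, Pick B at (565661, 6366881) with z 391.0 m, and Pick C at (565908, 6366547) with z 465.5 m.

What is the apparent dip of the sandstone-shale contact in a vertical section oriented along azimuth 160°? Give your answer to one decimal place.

Two edge vectors: Pick A→Pick B = (35, 629, -88.3), Pick A→Pick C = (282, 295, -13.8).
Normal n = (Pick A→Pick B) × (Pick A→Pick C) = (17368.3, -24417.6, -167053).
So ∂z/∂x = −n_x/n_z = 0.10397 and ∂z/∂y = −n_y/n_z = −0.14617.
Unit vector along 160° is (sin 160°, cos 160°) = (0.3420, -0.9397).
Slope in that direction = a·(0.3420) + b·(-0.9397) = 0.17291.
Apparent dip = arctan|0.17291| = 9.8° (true dip is 10.2°, so apparent ≤ true as expected).

9.8°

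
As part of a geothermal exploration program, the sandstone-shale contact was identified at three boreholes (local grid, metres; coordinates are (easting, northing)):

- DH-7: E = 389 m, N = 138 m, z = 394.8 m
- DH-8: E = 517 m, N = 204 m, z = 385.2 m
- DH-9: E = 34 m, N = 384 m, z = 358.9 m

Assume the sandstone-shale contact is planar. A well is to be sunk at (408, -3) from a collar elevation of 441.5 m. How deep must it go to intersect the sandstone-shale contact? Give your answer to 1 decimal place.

26.1 m

Let the plane be z = a·E + b·N + c.
DH-8−DH-7: 128a + 66b = −9.6;  DH-9−DH-7: −355a + 246b = −35.9.
Solving gives a = 0.00014, b = −0.14573.
Then c = 394.8 − a·389 − b·138 = 414.86.
At (408, -3): z_contact = 0.06 + 0.44 + 414.86 = 415.35 m.
Depth below ground = 441.5 − 415.35 = 26.1 m.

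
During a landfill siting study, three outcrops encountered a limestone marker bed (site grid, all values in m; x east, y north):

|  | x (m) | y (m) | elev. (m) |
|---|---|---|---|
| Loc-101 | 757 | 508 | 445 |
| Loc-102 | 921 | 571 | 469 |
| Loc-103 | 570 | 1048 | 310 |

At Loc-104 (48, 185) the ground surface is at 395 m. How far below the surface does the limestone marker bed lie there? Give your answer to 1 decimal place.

Two edge vectors: Loc-101→Loc-102 = (164, 63, 24), Loc-101→Loc-103 = (-187, 540, -135).
Normal n = (Loc-101→Loc-102) × (Loc-101→Loc-103) = (-21465, 17652, 100341).
So ∂z/∂x = −n_x/n_z = 0.213921 and ∂z/∂y = −n_y/n_z = −0.175920.
Intercept c from Loc-101: 445 − 161.94 + 89.37 = 372.43.
At (48, 185): z_contact = 10.27 − 32.55 + 372.43 = 350.15 m.
Depth below ground = 395 − 350.15 = 44.8 m.

44.8 m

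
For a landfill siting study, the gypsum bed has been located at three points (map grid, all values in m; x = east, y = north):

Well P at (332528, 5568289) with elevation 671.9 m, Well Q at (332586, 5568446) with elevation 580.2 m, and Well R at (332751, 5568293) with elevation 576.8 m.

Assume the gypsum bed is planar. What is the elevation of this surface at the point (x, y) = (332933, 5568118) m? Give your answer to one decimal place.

Two edge vectors: Well P→Well Q = (58, 157, -91.7), Well P→Well R = (223, 4, -95.1).
Normal n = (Well P→Well Q) × (Well P→Well R) = (-14563.9, -14933.3, -34779).
So ∂z/∂x = −n_x/n_z = −0.418755571 and ∂z/∂y = −n_y/n_z = −0.429376923.
Intercept c from Well P: 671.9 + 139247.95 + 2390894.80 = 2530814.65.
At (332933, 5568118): z = −139417.5 − 2390821.4 + 2530814.65 = 575.7 m.

575.7 m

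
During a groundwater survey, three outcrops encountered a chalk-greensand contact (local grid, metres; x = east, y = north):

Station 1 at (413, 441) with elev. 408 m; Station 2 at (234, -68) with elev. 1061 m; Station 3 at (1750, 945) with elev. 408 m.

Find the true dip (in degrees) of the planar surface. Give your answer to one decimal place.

Two edge vectors: Station 1→Station 2 = (-179, -509, 653), Station 1→Station 3 = (1337, 504, 0).
Normal n = (Station 1→Station 2) × (Station 1→Station 3) = (-329112, 873061, 590317).
So ∂z/∂x = −n_x/n_z = 0.55752 and ∂z/∂y = −n_y/n_z = −1.47897.
Gradient magnitude |∇z| = √(a² + b²) = √(0.31083 + 2.18735) = 1.58056.
True dip = arctan(1.58056) = 57.7°, dipping toward NNW (azimuth ≈ 339°).

57.7°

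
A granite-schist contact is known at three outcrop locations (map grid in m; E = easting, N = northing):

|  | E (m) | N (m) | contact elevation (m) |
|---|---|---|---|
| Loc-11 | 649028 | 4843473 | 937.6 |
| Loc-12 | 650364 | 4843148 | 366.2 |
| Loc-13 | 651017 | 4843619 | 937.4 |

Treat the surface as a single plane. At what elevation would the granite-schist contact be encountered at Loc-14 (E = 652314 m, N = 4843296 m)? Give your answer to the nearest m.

373 m

Let the plane be z = a·E + b·N + c.
Loc-12−Loc-11: 1336a − 325b = −571.4;  Loc-13−Loc-11: 1989a + 146b = −0.2.
Solving gives a = −0.09921721, b = 1.35029478.
Then c = 937.6 − a·649028 − b·4843473 = −6474783.95.
At (652314, 4843296): z = −64720.8 + 6539877.3 − 6474783.95 = 372.6 m.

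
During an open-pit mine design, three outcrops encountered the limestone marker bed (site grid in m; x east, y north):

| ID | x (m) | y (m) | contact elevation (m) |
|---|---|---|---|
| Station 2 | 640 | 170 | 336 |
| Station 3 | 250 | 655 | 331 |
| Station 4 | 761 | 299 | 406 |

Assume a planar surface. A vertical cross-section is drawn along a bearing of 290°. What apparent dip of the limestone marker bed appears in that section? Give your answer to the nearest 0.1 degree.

12.1°

Let the plane be z = a·x + b·y + c.
Station 3−Station 2: −390a + 485b = −5;  Station 4−Station 2: 121a + 129b = 70.
Solving gives a = 0.31740, b = 0.24492.
Unit vector along 290° is (sin 290°, cos 290°) = (-0.9397, 0.3420).
Slope in that direction = a·(-0.9397) + b·(0.3420) = −0.21449.
Apparent dip = arctan|0.21449| = 12.1° (true dip is 21.8°, so apparent ≤ true as expected).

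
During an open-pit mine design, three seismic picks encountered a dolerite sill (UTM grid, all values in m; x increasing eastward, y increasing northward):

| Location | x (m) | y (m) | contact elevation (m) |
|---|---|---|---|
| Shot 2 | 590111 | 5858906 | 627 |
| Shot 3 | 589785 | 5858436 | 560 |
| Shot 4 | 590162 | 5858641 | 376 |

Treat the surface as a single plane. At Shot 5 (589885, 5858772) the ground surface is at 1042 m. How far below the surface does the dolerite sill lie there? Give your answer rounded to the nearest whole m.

Let the plane be z = a·x + b·y + c.
Shot 3−Shot 2: −326a − 470b = −67;  Shot 4−Shot 2: 51a − 265b = −251.
Solving gives a = −0.90807358, b = 0.77240848.
Then c = 627 − a·590111 − b·5858906 = −3988977.48.
At (589885, 5858772): z_contact = −535659.0 + 4525365.2 − 3988977.48 = 728.7 m.
Depth below ground = 1042 − 728.7 = 313 m.

313 m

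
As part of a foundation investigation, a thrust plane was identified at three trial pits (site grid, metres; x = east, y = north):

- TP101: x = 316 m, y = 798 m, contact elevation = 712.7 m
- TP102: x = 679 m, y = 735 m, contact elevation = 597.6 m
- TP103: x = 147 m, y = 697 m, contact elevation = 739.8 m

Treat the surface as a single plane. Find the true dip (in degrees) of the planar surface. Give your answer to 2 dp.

19.16°

Let the plane be z = a·x + b·y + c.
TP102−TP101: 363a − 63b = −115.1;  TP103−TP101: −169a − 101b = 27.1.
Solving gives a = −0.28181, b = 0.20323.
Gradient magnitude |∇z| = √(a² + b²) = √(0.07942 + 0.04130) = 0.34744.
True dip = arctan(0.34744) = 19.16°, dipping toward SE (azimuth ≈ 126°).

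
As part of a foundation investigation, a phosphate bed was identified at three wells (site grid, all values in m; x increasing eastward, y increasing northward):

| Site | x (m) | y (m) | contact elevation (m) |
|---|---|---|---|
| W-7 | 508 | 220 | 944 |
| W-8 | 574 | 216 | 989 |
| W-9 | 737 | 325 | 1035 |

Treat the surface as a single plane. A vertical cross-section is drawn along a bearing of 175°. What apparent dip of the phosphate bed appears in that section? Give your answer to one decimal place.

Two edge vectors: W-7→W-8 = (66, -4, 45), W-7→W-9 = (229, 105, 91).
Normal n = (W-7→W-8) × (W-7→W-9) = (-5089, 4299, 7846).
So ∂z/∂x = −n_x/n_z = 0.64861 and ∂z/∂y = −n_y/n_z = −0.54792.
Unit vector along 175° is (sin 175°, cos 175°) = (0.0872, -0.9962).
Slope in that direction = a·(0.0872) + b·(-0.9962) = 0.60237.
Apparent dip = arctan|0.60237| = 31.1° (true dip is 40.3°, so apparent ≤ true as expected).

31.1°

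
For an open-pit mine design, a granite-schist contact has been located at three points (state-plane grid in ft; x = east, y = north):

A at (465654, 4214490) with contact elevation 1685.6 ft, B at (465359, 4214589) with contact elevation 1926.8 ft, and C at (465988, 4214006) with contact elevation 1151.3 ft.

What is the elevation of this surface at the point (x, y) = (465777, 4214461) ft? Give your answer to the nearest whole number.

1594 ft

Two edge vectors: A→B = (-295, 99, 241.2), A→C = (334, -484, -534.3).
Normal n = (A→B) × (A→C) = (63845.1, -77057.7, 109714).
So ∂z/∂x = −n_x/n_z = −0.58192300 and ∂z/∂y = −n_y/n_z = 0.70235066.
Intercept c from A: 1685.6 + 270974.77 − 2960049.82 = −2687389.45.
At (465777, 4214461): z = −271046.3 + 2960029.5 − 2687389.45 = 1593.7 ft.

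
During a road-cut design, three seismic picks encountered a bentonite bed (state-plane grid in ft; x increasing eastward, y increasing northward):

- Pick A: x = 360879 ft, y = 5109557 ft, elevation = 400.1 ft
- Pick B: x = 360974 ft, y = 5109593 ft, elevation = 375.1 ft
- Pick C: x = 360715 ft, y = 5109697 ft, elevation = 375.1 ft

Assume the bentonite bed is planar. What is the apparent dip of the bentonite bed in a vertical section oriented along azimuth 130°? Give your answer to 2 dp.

Two edge vectors: Pick A→Pick B = (95, 36, -25), Pick A→Pick C = (-164, 140, -25).
Normal n = (Pick A→Pick B) × (Pick A→Pick C) = (2600, 6475, 19204).
So ∂z/∂x = −n_x/n_z = −0.13539 and ∂z/∂y = −n_y/n_z = −0.33717.
Unit vector along 130° is (sin 130°, cos 130°) = (0.7660, -0.6428).
Slope in that direction = a·(0.7660) + b·(-0.6428) = 0.11301.
Apparent dip = arctan|0.11301| = 6.45° (true dip is 20.0°, so apparent ≤ true as expected).

6.45°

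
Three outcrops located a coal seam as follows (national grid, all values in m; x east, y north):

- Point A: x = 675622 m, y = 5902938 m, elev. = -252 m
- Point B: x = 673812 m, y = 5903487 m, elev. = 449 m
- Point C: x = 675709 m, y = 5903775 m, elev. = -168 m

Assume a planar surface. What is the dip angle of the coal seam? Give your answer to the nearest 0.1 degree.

Two edge vectors: Point A→Point B = (-1810, 549, 701), Point A→Point C = (87, 837, 84).
Normal n = (Point A→Point B) × (Point A→Point C) = (-540621, 213027, -1562733).
So ∂z/∂x = −n_x/n_z = −0.34595 and ∂z/∂y = −n_y/n_z = 0.13632.
Gradient magnitude |∇z| = √(a² + b²) = √(0.11968 + 0.01858) = 0.37183.
True dip = arctan(0.37183) = 20.4°, dipping toward ESE (azimuth ≈ 112°).

20.4°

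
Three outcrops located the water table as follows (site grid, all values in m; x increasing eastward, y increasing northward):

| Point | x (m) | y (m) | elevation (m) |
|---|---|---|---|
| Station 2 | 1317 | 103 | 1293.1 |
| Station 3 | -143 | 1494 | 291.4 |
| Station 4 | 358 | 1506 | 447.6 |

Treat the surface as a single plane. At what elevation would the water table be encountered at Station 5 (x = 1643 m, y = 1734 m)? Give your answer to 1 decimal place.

Let the plane be z = a·x + b·y + c.
Station 3−Station 2: −1460a + 1391b = −1001.7;  Station 4−Station 2: −959a + 1403b = −845.5.
Solving gives a = 0.320956, b = −0.383252.
Then c = 1293.1 − a·1317 − b·103 = 909.88.
At (1643, 1734): z = 527.3 − 664.6 + 909.88 = 772.6 m.

772.6 m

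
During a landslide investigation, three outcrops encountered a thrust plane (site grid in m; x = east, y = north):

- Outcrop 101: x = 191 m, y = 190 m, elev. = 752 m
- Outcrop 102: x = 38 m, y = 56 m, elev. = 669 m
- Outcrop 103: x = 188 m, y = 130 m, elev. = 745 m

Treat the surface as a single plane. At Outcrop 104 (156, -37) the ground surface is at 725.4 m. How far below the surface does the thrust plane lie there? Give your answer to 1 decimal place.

10.8 m

Two edge vectors: Outcrop 101→Outcrop 102 = (-153, -134, -83), Outcrop 101→Outcrop 103 = (-3, -60, -7).
Normal n = (Outcrop 101→Outcrop 102) × (Outcrop 101→Outcrop 103) = (-4042, -822, 8778).
So ∂z/∂x = −n_x/n_z = 0.46047 and ∂z/∂y = −n_y/n_z = 0.09364.
Intercept c from Outcrop 101: 752 − 87.95 − 17.79 = 646.26.
At (156, -37): z_contact = 71.83 − 3.46 + 646.26 = 714.63 m.
Depth below ground = 725.4 − 714.63 = 10.8 m.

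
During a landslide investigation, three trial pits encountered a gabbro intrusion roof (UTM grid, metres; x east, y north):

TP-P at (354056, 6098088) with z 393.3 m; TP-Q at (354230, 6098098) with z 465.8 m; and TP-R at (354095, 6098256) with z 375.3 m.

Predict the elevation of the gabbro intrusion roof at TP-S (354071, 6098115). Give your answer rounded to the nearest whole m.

Let the plane be z = a·x + b·y + c.
TP-Q−TP-P: 174a + 10b = 72.5;  TP-R−TP-P: 39a + 168b = −18.
Solving gives a = 0.42854171, b = −0.20662575.
Then c = 393.3 − a·354056 − b·6098088 = 1108687.57.
At (354071, 6098115): z = 151734.2 − 1260027.6 + 1108687.57 = 394.1 m.

394 m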